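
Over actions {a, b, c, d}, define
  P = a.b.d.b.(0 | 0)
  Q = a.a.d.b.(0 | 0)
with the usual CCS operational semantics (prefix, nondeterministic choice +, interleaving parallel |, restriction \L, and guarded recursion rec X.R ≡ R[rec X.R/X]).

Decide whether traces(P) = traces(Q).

NO — witness ⟨ab⟩

Reachable graph of P (5 states):
  p0 = a.b.d.b.(0 | 0) has moves —a→ p1
  p1 = b.d.b.(0 | 0) has moves —b→ p2
  p2 = d.b.(0 | 0) has moves —d→ p3
  p3 = b.(0 | 0) has moves —b→ p4
  p4 = 0 | 0 has moves stopped
Reachable graph of Q (5 states):
  q0 = a.a.d.b.(0 | 0) has moves —a→ q1
  q1 = a.d.b.(0 | 0) has moves —a→ q2
  q2 = d.b.(0 | 0) has moves —d→ q3
  q3 = b.(0 | 0) has moves —b→ q4
  q4 = 0 | 0 has moves stopped
Executing ab from P (initial set {p0}):
  after a @ step 1: {p1}
  after b @ step 2: {p2}
  — P admits the full trace.
Executing ab from Q (initial set {q0}):
  after a @ step 1: {q1}
  after b @ step 2: ∅  — Q cannot continue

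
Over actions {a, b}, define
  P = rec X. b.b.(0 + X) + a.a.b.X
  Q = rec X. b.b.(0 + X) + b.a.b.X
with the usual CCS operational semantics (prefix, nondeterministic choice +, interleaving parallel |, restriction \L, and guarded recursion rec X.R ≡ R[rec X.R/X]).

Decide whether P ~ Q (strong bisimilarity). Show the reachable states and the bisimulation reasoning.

NO

Reachable graph of P (5 states):
  u0 = rec X. b.b.(0 + X) + a.a.b.X :: ··a··> u1, ··b··> u2
  u1 = a.b.(rec X. b.b.(0 + X) + a.a.b.X) :: ··a··> u3
  u2 = b.(0 + (rec X. b.b.(0 + X) + a.a.b.X)) :: ··b··> u4
  u3 = b.(rec X. b.b.(0 + X) + a.a.b.X) :: ··b··> u0
  u4 = 0 + (rec X. b.b.(0 + X) + a.a.b.X) :: ··a··> u1, ··b··> u2
Reachable graph of Q (5 states):
  v0 = rec X. b.b.(0 + X) + b.a.b.X :: ··b··> v1, ··b··> v2
  v1 = a.b.(rec X. b.b.(0 + X) + b.a.b.X) :: ··a··> v3
  v2 = b.(0 + (rec X. b.b.(0 + X) + b.a.b.X)) :: ··b··> v4
  v3 = b.(rec X. b.b.(0 + X) + b.a.b.X) :: ··b··> v0
  v4 = 0 + (rec X. b.b.(0 + X) + b.a.b.X) :: ··b··> v1, ··b··> v2
Coarsest stable partition (strong bisimilarity classes):
  B0 = {u0, u4}
  B1 = {u2, u3}
  B2 = {u1}
  B3 = {v0, v4}
  B4 = {v1}
  B5 = {v2, v3}
u0 ∈ B0, v0 ∈ B3 → different blocks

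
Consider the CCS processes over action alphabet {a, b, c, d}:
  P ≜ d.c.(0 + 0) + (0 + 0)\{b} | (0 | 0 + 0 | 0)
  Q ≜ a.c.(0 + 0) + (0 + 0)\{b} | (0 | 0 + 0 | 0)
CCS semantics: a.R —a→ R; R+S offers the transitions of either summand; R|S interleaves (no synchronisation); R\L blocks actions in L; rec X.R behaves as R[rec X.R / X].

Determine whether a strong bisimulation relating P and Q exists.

LTS(P): 3 reachable states
  s0 = d.c.(0 + 0) + (0 + 0)\{b} | (0 | 0 + 0 | 0) → ··d··> s1
  s1 = c.(0 + 0) → ··c··> s2
  s2 = 0 + 0 → ∅
LTS(Q): 3 reachable states
  t0 = a.c.(0 + 0) + (0 + 0)\{b} | (0 | 0 + 0 | 0) → ··a··> t1
  t1 = c.(0 + 0) → ··c··> t2
  t2 = 0 + 0 → ∅
Coarsest stable partition (strong bisimilarity classes):
  B0 = {s0}
  B1 = {s1, t1}
  B2 = {s2, t2}
  B3 = {t0}
s0 ∈ B0, t0 ∈ B3 → different blocks

NO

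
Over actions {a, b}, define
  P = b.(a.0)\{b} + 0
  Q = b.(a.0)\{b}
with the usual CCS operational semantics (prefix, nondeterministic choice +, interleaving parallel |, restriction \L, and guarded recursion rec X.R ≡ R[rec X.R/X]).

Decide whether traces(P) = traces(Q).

Reachable graph of P (3 states):
  u0 = b.(a.0)\{b} + 0 ⊢ =b=> u1
  u1 = (a.0)\{b} ⊢ =a=> u2
  u2 = 0\{b} ⊢ ∅
Reachable graph of Q (3 states):
  v0 = b.(a.0)\{b} ⊢ =b=> v1
  v1 = (a.0)\{b} ⊢ =a=> v2
  v2 = 0\{b} ⊢ ∅
Partition-refinement fixed point:
  B0 = {u0, v0}
  B1 = {u1, v1}
  B2 = {u2, v2}
u0 ∈ B0, v0 ∈ B0 → same block
Bisimilar ⇒ trace-equivalent.

trace-equivalent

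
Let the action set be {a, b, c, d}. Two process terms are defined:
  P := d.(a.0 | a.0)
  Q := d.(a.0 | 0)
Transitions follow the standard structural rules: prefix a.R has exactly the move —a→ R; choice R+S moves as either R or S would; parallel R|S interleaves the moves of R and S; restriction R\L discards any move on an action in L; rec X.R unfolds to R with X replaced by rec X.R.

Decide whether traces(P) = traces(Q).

trace-distinct — witness ⟨daa⟩

LTS(P): 5 reachable states
  s0 = d.(a.0 | a.0) | —d→ s1
  s1 = a.0 | a.0 | —a→ s2, —a→ s3
  s2 = 0 | a.0 | —a→ s4
  s3 = a.0 | 0 | —a→ s4
  s4 = 0 | 0 | stopped
LTS(Q): 3 reachable states
  t0 = d.(a.0 | 0) | —d→ t1
  t1 = a.0 | 0 | —a→ t2
  t2 = 0 | 0 | stopped
Run σ = ⟨daa⟩ on P: start {s0}
  [1] d ⇒ {s1}
  [2] a ⇒ {s2, s3}
  [3] a ⇒ {s4}
  — P admits the full trace.
Run σ = ⟨daa⟩ on Q: start {t0}
  [1] d ⇒ {t1}
  [2] a ⇒ {t2}
  [3] a ⇒ ∅  — Q cannot continue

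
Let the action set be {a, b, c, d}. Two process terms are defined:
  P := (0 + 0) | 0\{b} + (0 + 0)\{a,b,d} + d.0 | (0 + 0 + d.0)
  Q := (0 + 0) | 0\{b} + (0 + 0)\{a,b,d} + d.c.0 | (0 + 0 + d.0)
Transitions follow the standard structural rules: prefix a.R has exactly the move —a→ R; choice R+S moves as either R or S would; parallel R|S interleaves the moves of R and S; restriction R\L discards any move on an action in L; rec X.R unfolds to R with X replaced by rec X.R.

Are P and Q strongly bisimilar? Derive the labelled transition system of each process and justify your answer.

P ≁ Q

LTS(P): 4 reachable states
  m0 = (0 + 0) | 0\{b} + (0 + 0)\{a,b,d} + d.0 | (0 + 0 + d.0) ⊢ —d→ m1, —d→ m2
  m1 = 0 | (0 + 0 + d.0) ⊢ —d→ m3
  m2 = d.0 | 0 ⊢ —d→ m3
  m3 = 0 | 0 ⊢ ·
LTS(Q): 6 reachable states
  n0 = (0 + 0) | 0\{b} + (0 + 0)\{a,b,d} + d.c.0 | (0 + 0 + d.0) ⊢ —d→ n1, —d→ n2
  n1 = c.0 | (0 + 0 + d.0) ⊢ —c→ n3, —d→ n4
  n2 = d.c.0 | 0 ⊢ —d→ n4
  n3 = 0 | (0 + 0 + d.0) ⊢ —d→ n5
  n4 = c.0 | 0 ⊢ —c→ n5
  n5 = 0 | 0 ⊢ ·
Coarsest stable partition (strong bisimilarity classes):
  B0 = {m0}
  B1 = {m1, m2, n3}
  B2 = {m3, n5}
  B3 = {n0}
  B4 = {n2}
  B5 = {n4}
  B6 = {n1}
m0 ∈ B0, n0 ∈ B3 → different blocks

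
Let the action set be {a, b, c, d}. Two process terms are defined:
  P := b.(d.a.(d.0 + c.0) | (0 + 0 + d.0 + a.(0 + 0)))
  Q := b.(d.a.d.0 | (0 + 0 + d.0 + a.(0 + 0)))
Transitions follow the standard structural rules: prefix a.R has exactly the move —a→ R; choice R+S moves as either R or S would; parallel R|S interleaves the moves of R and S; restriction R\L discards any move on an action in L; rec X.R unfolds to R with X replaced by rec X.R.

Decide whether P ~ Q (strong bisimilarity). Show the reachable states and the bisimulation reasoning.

LTS(P): 13 reachable states
  s0 = b.(d.a.(d.0 + c.0) | (0 + 0 + d.0 + a.(0 + 0))) ⊢ ··b··> s1
  s1 = d.a.(d.0 + c.0) | (0 + 0 + d.0 + a.(0 + 0)) ⊢ ··a··> s2, ··d··> s3, ··d··> s4
  s2 = d.a.(d.0 + c.0) | (0 + 0) ⊢ ··d··> s5
  s3 = a.(d.0 + c.0) | (0 + 0 + d.0 + a.(0 + 0)) ⊢ ··a··> s5, ··a··> s6, ··d··> s7
  s4 = d.a.(d.0 + c.0) | 0 ⊢ ··d··> s7
  s5 = a.(d.0 + c.0) | (0 + 0) ⊢ ··a··> s8
  s6 = (d.0 + c.0) | (0 + 0 + d.0 + a.(0 + 0)) ⊢ ··a··> s8, ··c··> s9, ··d··> s10, ··d··> s9
  s7 = a.(d.0 + c.0) | 0 ⊢ ··a··> s10
  s8 = (d.0 + c.0) | (0 + 0) ⊢ ··c··> s11, ··d··> s11
  s9 = 0 | (0 + 0 + d.0 + a.(0 + 0)) ⊢ ··a··> s11, ··d··> s12
  s10 = (d.0 + c.0) | 0 ⊢ ··c··> s12, ··d··> s12
  s11 = 0 | (0 + 0) ⊢ stopped
  s12 = 0 | 0 ⊢ stopped
LTS(Q): 13 reachable states
  t0 = b.(d.a.d.0 | (0 + 0 + d.0 + a.(0 + 0))) ⊢ ··b··> t1
  t1 = d.a.d.0 | (0 + 0 + d.0 + a.(0 + 0)) ⊢ ··a··> t2, ··d··> t3, ··d··> t4
  t2 = d.a.d.0 | (0 + 0) ⊢ ··d··> t5
  t3 = a.d.0 | (0 + 0 + d.0 + a.(0 + 0)) ⊢ ··a··> t5, ··a··> t6, ··d··> t7
  t4 = d.a.d.0 | 0 ⊢ ··d··> t7
  t5 = a.d.0 | (0 + 0) ⊢ ··a··> t8
  t6 = d.0 | (0 + 0 + d.0 + a.(0 + 0)) ⊢ ··a··> t8, ··d··> t10, ··d··> t9
  t7 = a.d.0 | 0 ⊢ ··a··> t10
  t8 = d.0 | (0 + 0) ⊢ ··d··> t11
  t9 = 0 | (0 + 0 + d.0 + a.(0 + 0)) ⊢ ··a··> t11, ··d··> t12
  t10 = d.0 | 0 ⊢ ··d··> t12
  t11 = 0 | (0 + 0) ⊢ stopped
  t12 = 0 | 0 ⊢ stopped
Partition-refinement fixed point:
  B0 = {s0}
  B1 = {s1}
  B2 = {s3}
  B3 = {s6}
  B4 = {s9, t9}
  B5 = {s11, s12, t11, t12}
  B6 = {s10, s8}
  B7 = {s5, s7}
  B8 = {s2, s4}
  B9 = {t0}
  B10 = {t1}
  B11 = {t2, t4}
  B12 = {t5, t7}
  B13 = {t10, t8}
  B14 = {t3}
  B15 = {t6}
s0 ∈ B0, t0 ∈ B9 → different blocks

NO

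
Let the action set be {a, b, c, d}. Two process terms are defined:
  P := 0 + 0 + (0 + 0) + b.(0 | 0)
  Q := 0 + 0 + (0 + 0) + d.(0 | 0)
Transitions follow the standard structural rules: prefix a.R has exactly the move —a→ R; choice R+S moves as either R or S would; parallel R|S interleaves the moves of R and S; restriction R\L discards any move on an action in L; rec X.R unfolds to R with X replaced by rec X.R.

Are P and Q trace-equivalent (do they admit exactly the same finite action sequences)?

traces(P) ≠ traces(Q) — witness ⟨b⟩

Reachable graph of P (2 states):
  p0 = 0 + 0 + (0 + 0) + b.(0 | 0) → =b=> p1
  p1 = 0 | 0 → (no moves)
Reachable graph of Q (2 states):
  q0 = 0 + 0 + (0 + 0) + d.(0 | 0) → =d=> q1
  q1 = 0 | 0 → (no moves)
Executing b from P (initial set {p0}):
  after b @ step 1: {p1}
  P completes σ.
Executing b from Q (initial set {q0}):
  after b @ step 1: ∅  — Q cannot continue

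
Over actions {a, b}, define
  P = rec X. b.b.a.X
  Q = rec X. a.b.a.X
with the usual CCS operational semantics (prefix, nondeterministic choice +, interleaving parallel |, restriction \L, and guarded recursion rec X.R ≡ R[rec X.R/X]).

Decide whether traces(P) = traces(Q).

LTS(P): 3 reachable states
  m0 = rec X. b.b.a.X | ··b··> m1
  m1 = b.a.(rec X. b.b.a.X) | ··b··> m2
  m2 = a.(rec X. b.b.a.X) | ··a··> m0
LTS(Q): 3 reachable states
  n0 = rec X. a.b.a.X | ··a··> n1
  n1 = b.a.(rec X. a.b.a.X) | ··b··> n2
  n2 = a.(rec X. a.b.a.X) | ··a··> n0
Run σ = ⟨b⟩ on P: start {m0}
  step 1 (b): {m1}
  P completes σ.
Run σ = ⟨b⟩ on Q: start {n0}
  step 1 (b): ∅  — Q cannot continue

traces(P) ≠ traces(Q) — witness ⟨b⟩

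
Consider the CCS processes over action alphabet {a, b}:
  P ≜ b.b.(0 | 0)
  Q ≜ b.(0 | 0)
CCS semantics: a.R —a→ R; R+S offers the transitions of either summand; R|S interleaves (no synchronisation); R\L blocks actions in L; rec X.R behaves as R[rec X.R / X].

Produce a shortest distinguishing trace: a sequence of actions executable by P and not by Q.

bb

LTS(P): 3 reachable states
  s0 = b.b.(0 | 0) ⊢ —b→ s1
  s1 = b.(0 | 0) ⊢ —b→ s2
  s2 = 0 | 0 ⊢ deadlocked
LTS(Q): 2 reachable states
  t0 = b.(0 | 0) ⊢ —b→ t1
  t1 = 0 | 0 ⊢ deadlocked
Executing bb from P (initial set {s0}):
  after b @ step 1: {s1}
  after b @ step 2: {s2}
  ✓ P
Executing bb from Q (initial set {t0}):
  after b @ step 1: {t1}
  after b @ step 2: ∅ (Q stuck)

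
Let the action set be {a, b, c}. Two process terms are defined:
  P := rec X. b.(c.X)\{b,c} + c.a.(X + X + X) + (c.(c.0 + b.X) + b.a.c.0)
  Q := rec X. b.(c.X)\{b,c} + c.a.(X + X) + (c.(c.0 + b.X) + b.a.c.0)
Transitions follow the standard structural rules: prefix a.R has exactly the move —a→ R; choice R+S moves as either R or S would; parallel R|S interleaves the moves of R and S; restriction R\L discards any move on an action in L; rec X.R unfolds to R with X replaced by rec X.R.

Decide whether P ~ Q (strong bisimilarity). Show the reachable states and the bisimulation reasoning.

LTS(P): 8 reachable states
  p0 = rec X. b.(c.X)\{b,c} + c.a.(X + X + X) + (c.(c.0 + b.X) + b.a.c.0) has moves ··b··> p1, ··b··> p2, ··c··> p3, ··c··> p4
  p1 = (c.(rec X. b.(c.X)\{b,c} + c.a.(X + X + X) + (c.(c.0 + b.X) + b.a.c.0)))\{b,c} has moves (no moves)
  p2 = a.c.0 has moves ··a··> p5
  p3 = a.((rec X. b.(c.X)\{b,c} + c.a.(X + X + X) + (c.(c.0 + b.X) + b.a.c.0)) + (rec X. b.(c.X)\{b,c} + c.a.(X + X + X) + (c.(c.0 + b.X) + b.a.c.0)) + (rec X. b.(c.X)\{b,c} + c.a.(X + X + X) + (c.(c.0 + b.X) + b.a.c.0))) has moves ··a··> p6
  p4 = c.0 + b.(rec X. b.(c.X)\{b,c} + c.a.(X + X + X) + (c.(c.0 + b.X) + b.a.c.0)) has moves ··b··> p0, ··c··> p7
  p5 = c.0 has moves ··c··> p7
  p6 = (rec X. b.(c.X)\{b,c} + c.a.(X + X + X) + (c.(c.0 + b.X) + b.a.c.0)) + (rec X. b.(c.X)\{b,c} + c.a.(X + X + X) + (c.(c.0 + b.X) + b.a.c.0)) + (rec X. b.(c.X)\{b,c} + c.a.(X + X + X) + (c.(c.0 + b.X) + b.a.c.0)) has moves ··b··> p1, ··b··> p2, ··c··> p3, ··c··> p4
  p7 = 0 has moves (no moves)
LTS(Q): 8 reachable states
  q0 = rec X. b.(c.X)\{b,c} + c.a.(X + X) + (c.(c.0 + b.X) + b.a.c.0) has moves ··b··> q1, ··b··> q2, ··c··> q3, ··c··> q4
  q1 = (c.(rec X. b.(c.X)\{b,c} + c.a.(X + X) + (c.(c.0 + b.X) + b.a.c.0)))\{b,c} has moves (no moves)
  q2 = a.c.0 has moves ··a··> q5
  q3 = a.((rec X. b.(c.X)\{b,c} + c.a.(X + X) + (c.(c.0 + b.X) + b.a.c.0)) + (rec X. b.(c.X)\{b,c} + c.a.(X + X) + (c.(c.0 + b.X) + b.a.c.0))) has moves ··a··> q6
  q4 = c.0 + b.(rec X. b.(c.X)\{b,c} + c.a.(X + X) + (c.(c.0 + b.X) + b.a.c.0)) has moves ··b··> q0, ··c··> q7
  q5 = c.0 has moves ··c··> q7
  q6 = (rec X. b.(c.X)\{b,c} + c.a.(X + X) + (c.(c.0 + b.X) + b.a.c.0)) + (rec X. b.(c.X)\{b,c} + c.a.(X + X) + (c.(c.0 + b.X) + b.a.c.0)) has moves ··b··> q1, ··b··> q2, ··c··> q3, ··c··> q4
  q7 = 0 has moves (no moves)
Partition-refinement fixed point:
  B0 = {p0, p6, q0, q6}
  B1 = {p3, q3}
  B2 = {p1, p7, q1, q7}
  B3 = {p2, q2}
  B4 = {p5, q5}
  B5 = {p4, q4}
p0 ∈ B0, q0 ∈ B0 → same block

bisimilar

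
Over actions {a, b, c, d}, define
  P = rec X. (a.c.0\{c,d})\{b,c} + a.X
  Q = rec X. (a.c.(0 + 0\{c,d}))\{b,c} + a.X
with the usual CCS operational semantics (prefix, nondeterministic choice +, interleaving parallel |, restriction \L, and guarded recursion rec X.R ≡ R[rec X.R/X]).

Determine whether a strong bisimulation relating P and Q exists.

YES

P's transition system — 2 states:
  s0 = rec X. (a.c.0\{c,d})\{b,c} + a.X has moves =a=> s0, =a=> s1
  s1 = (c.0\{c,d})\{b,c} has moves deadlocked
Q's transition system — 2 states:
  t0 = rec X. (a.c.(0 + 0\{c,d}))\{b,c} + a.X has moves =a=> t0, =a=> t1
  t1 = (c.(0 + 0\{c,d}))\{b,c} has moves deadlocked
Coarsest stable partition (strong bisimilarity classes):
  B0 = {s0, t0}
  B1 = {s1, t1}
s0 ∈ B0, t0 ∈ B0 → same block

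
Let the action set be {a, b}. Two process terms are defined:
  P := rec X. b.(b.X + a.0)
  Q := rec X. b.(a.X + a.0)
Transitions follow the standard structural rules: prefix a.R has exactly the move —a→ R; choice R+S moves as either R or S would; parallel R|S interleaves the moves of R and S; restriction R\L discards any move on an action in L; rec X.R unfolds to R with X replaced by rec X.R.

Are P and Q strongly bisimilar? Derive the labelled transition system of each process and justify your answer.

P's transition system — 3 states:
  p0 = rec X. b.(b.X + a.0) ⊢ --b--▸ p1
  p1 = b.(rec X. b.(b.X + a.0)) + a.0 ⊢ --a--▸ p2, --b--▸ p0
  p2 = 0 ⊢ ∅
Q's transition system — 3 states:
  q0 = rec X. b.(a.X + a.0) ⊢ --b--▸ q1
  q1 = a.(rec X. b.(a.X + a.0)) + a.0 ⊢ --a--▸ q0, --a--▸ q2
  q2 = 0 ⊢ ∅
Coarsest stable partition (strong bisimilarity classes):
  B0 = {p0}
  B1 = {p1}
  B2 = {p2, q2}
  B3 = {q0}
  B4 = {q1}
p0 ∈ B0, q0 ∈ B3 → different blocks

not bisimilar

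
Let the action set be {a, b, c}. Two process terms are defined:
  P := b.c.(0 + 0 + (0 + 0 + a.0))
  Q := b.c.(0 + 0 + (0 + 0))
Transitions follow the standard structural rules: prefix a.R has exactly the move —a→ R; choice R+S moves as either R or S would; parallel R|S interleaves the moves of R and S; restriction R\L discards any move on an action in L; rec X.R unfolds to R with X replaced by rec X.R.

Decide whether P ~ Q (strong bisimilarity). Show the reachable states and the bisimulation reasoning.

NO

Reachable graph of P (4 states):
  u0 = b.c.(0 + 0 + (0 + 0 + a.0)) | —b→ u1
  u1 = c.(0 + 0 + (0 + 0 + a.0)) | —c→ u2
  u2 = 0 + 0 + (0 + 0 + a.0) | —a→ u3
  u3 = 0 | ∅
Reachable graph of Q (3 states):
  v0 = b.c.(0 + 0 + (0 + 0)) | —b→ v1
  v1 = c.(0 + 0 + (0 + 0)) | —c→ v2
  v2 = 0 + 0 + (0 + 0) | ∅
Partition-refinement fixed point:
  B0 = {u0}
  B1 = {u1}
  B2 = {u2}
  B3 = {u3, v2}
  B4 = {v0}
  B5 = {v1}
u0 ∈ B0, v0 ∈ B4 → different blocks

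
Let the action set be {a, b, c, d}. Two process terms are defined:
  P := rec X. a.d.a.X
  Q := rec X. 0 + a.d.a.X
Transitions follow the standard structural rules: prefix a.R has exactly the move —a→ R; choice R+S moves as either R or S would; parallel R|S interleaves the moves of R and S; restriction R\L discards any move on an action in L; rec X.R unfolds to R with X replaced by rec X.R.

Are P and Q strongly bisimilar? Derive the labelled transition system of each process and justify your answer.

YES

P's transition system — 3 states:
  m0 = rec X. a.d.a.X :: —a→ m1
  m1 = d.a.(rec X. a.d.a.X) :: —d→ m2
  m2 = a.(rec X. a.d.a.X) :: —a→ m0
Q's transition system — 3 states:
  n0 = rec X. 0 + a.d.a.X :: —a→ n1
  n1 = d.a.(rec X. 0 + a.d.a.X) :: —d→ n2
  n2 = a.(rec X. 0 + a.d.a.X) :: —a→ n0
Coarsest stable partition (strong bisimilarity classes):
  B0 = {m0, n0}
  B1 = {m1, n1}
  B2 = {m2, n2}
m0 ∈ B0, n0 ∈ B0 → same block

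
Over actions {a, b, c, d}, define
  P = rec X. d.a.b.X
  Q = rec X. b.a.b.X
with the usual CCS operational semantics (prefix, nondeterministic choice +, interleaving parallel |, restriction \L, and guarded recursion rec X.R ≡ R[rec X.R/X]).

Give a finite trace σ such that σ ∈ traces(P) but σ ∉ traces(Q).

Reachable graph of P (3 states):
  s0 = rec X. d.a.b.X ⊢ —d→ s1
  s1 = a.b.(rec X. d.a.b.X) ⊢ —a→ s2
  s2 = b.(rec X. d.a.b.X) ⊢ —b→ s0
Reachable graph of Q (3 states):
  t0 = rec X. b.a.b.X ⊢ —b→ t1
  t1 = a.b.(rec X. b.a.b.X) ⊢ —a→ t2
  t2 = b.(rec X. b.a.b.X) ⊢ —b→ t0
Executing d from P (initial set {s0}):
  [1] d ⇒ {s1}
  — P admits the full trace.
Executing d from Q (initial set {t0}):
  [1] d ⇒ ∅ (Q stuck)

d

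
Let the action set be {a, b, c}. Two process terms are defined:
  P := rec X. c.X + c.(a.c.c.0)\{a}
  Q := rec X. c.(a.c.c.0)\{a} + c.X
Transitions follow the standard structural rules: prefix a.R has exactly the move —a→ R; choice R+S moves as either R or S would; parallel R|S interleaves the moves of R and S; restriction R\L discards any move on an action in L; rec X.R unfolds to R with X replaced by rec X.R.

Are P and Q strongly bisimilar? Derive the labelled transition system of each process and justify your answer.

P ~ Q

LTS(P): 2 reachable states
  u0 = rec X. c.X + c.(a.c.c.0)\{a} :: --c--▸ u0, --c--▸ u1
  u1 = (a.c.c.0)\{a} :: deadlocked
LTS(Q): 2 reachable states
  v0 = rec X. c.(a.c.c.0)\{a} + c.X :: --c--▸ v0, --c--▸ v1
  v1 = (a.c.c.0)\{a} :: deadlocked
Coarsest stable partition (strong bisimilarity classes):
  B0 = {u0, v0}
  B1 = {u1, v1}
u0 ∈ B0, v0 ∈ B0 → same block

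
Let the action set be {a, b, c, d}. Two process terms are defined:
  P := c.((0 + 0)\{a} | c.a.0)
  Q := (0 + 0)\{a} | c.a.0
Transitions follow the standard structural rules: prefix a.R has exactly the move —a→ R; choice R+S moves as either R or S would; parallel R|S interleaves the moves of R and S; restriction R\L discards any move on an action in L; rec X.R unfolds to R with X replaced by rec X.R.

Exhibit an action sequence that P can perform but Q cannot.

cc

P's transition system — 4 states:
  p0 = c.((0 + 0)\{a} | c.a.0) | —c→ p1
  p1 = (0 + 0)\{a} | c.a.0 | —c→ p2
  p2 = (0 + 0)\{a} | a.0 | —a→ p3
  p3 = (0 + 0)\{a} | 0 | (no moves)
Q's transition system — 3 states:
  q0 = (0 + 0)\{a} | c.a.0 | —c→ q1
  q1 = (0 + 0)\{a} | a.0 | —a→ q2
  q2 = (0 + 0)\{a} | 0 | (no moves)
Executing cc from P (initial set {p0}):
  after c @ step 1: {p1}
  after c @ step 2: {p2}
  ✓ P
Executing cc from Q (initial set {q0}):
  after c @ step 1: {q1}
  after c @ step 2: ∅  — Q cannot continue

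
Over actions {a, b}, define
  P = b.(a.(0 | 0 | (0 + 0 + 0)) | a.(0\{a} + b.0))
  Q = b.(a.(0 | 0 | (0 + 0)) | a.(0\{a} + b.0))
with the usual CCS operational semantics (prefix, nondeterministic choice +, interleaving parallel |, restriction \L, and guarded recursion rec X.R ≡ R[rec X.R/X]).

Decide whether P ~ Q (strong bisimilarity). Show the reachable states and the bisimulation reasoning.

bisimilar

P's transition system — 7 states:
  m0 = b.(a.(0 | 0 | (0 + 0 + 0)) | a.(0\{a} + b.0)) | -b-> m1
  m1 = a.(0 | 0 | (0 + 0 + 0)) | a.(0\{a} + b.0) | -a-> m2, -a-> m3
  m2 = 0 | 0 | (0 + 0 + 0) | a.(0\{a} + b.0) | -a-> m4
  m3 = a.(0 | 0 | (0 + 0 + 0)) | (0\{a} + b.0) | -a-> m4, -b-> m5
  m4 = 0 | 0 | (0 + 0 + 0) | (0\{a} + b.0) | -b-> m6
  m5 = a.(0 | 0 | (0 + 0 + 0)) | 0 | -a-> m6
  m6 = 0 | 0 | (0 + 0 + 0) | 0 | (no moves)
Q's transition system — 7 states:
  n0 = b.(a.(0 | 0 | (0 + 0)) | a.(0\{a} + b.0)) | -b-> n1
  n1 = a.(0 | 0 | (0 + 0)) | a.(0\{a} + b.0) | -a-> n2, -a-> n3
  n2 = 0 | 0 | (0 + 0) | a.(0\{a} + b.0) | -a-> n4
  n3 = a.(0 | 0 | (0 + 0)) | (0\{a} + b.0) | -a-> n4, -b-> n5
  n4 = 0 | 0 | (0 + 0) | (0\{a} + b.0) | -b-> n6
  n5 = a.(0 | 0 | (0 + 0)) | 0 | -a-> n6
  n6 = 0 | 0 | (0 + 0) | 0 | (no moves)
Partition-refinement fixed point:
  B0 = {m0, n0}
  B1 = {m1, n1}
  B2 = {m2, n2}
  B3 = {m4, n4}
  B4 = {m6, n6}
  B5 = {m3, n3}
  B6 = {m5, n5}
m0 ∈ B0, n0 ∈ B0 → same block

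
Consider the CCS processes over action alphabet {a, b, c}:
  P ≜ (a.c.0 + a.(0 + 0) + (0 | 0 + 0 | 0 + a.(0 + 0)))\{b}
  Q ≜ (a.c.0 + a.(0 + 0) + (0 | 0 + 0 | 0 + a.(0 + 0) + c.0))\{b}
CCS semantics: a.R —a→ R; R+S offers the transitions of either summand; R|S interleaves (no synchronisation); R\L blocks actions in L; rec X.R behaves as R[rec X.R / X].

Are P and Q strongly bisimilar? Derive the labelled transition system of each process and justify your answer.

not bisimilar

Reachable graph of P (4 states):
  m0 = (a.c.0 + a.(0 + 0) + (0 | 0 + 0 | 0 + a.(0 + 0)))\{b} | =a=> m1, =a=> m2
  m1 = (0 + 0)\{b} | deadlocked
  m2 = (c.0)\{b} | =c=> m3
  m3 = 0\{b} | deadlocked
Reachable graph of Q (4 states):
  n0 = (a.c.0 + a.(0 + 0) + (0 | 0 + 0 | 0 + a.(0 + 0) + c.0))\{b} | =a=> n1, =a=> n2, =c=> n3
  n1 = (0 + 0)\{b} | deadlocked
  n2 = (c.0)\{b} | =c=> n3
  n3 = 0\{b} | deadlocked
Bisimilarity quotient blocks:
  B0 = {m0}
  B1 = {m2, n2}
  B2 = {m1, m3, n1, n3}
  B3 = {n0}
m0 ∈ B0, n0 ∈ B3 → different blocks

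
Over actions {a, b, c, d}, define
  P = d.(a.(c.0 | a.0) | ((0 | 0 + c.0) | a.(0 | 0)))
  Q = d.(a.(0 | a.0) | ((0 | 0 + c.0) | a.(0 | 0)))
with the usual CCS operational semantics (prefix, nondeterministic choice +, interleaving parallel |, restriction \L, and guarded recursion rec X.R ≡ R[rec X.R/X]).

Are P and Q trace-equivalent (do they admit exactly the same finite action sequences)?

NO — witness ⟨dacc⟩

LTS(P): 21 reachable states
  s0 = d.(a.(c.0 | a.0) | ((0 | 0 + c.0) | a.(0 | 0))) → ··d··> s1
  s1 = a.(c.0 | a.0) | ((0 | 0 + c.0) | a.(0 | 0)) → ··a··> s2, ··a··> s3, ··c··> s4
  s2 = a.(c.0 | a.0) | ((0 | 0 + c.0) | (0 | 0)) → ··a··> s5, ··c··> s6
  s3 = c.0 | a.0 | ((0 | 0 + c.0) | a.(0 | 0)) → ··a··> s5, ··a··> s7, ··c··> s8, ··c··> s9
  s4 = a.(c.0 | a.0) | (0 | a.(0 | 0)) → ··a··> s6, ··a··> s9
  s5 = c.0 | a.0 | ((0 | 0 + c.0) | (0 | 0)) → ··a··> s10, ··c··> s11, ··c··> s12
  s6 = a.(c.0 | a.0) | (0 | (0 | 0)) → ··a··> s12
  s7 = c.0 | 0 | ((0 | 0 + c.0) | a.(0 | 0)) → ··a··> s10, ··c··> s13, ··c··> s14
  s8 = 0 | a.0 | ((0 | 0 + c.0) | a.(0 | 0)) → ··a··> s11, ··a··> s13, ··c··> s15
  s9 = c.0 | a.0 | (0 | a.(0 | 0)) → ··a··> s12, ··a··> s14, ··c··> s15
  s10 = c.0 | 0 | ((0 | 0 + c.0) | (0 | 0)) → ··c··> s16, ··c··> s17
  s11 = 0 | a.0 | ((0 | 0 + c.0) | (0 | 0)) → ··a··> s16, ··c··> s18
  s12 = c.0 | a.0 | (0 | (0 | 0)) → ··a··> s17, ··c··> s18
  s13 = 0 | 0 | ((0 | 0 + c.0) | a.(0 | 0)) → ··a··> s16, ··c··> s19
  s14 = c.0 | 0 | (0 | a.(0 | 0)) → ··a··> s17, ··c··> s19
  s15 = 0 | a.0 | (0 | a.(0 | 0)) → ··a··> s18, ··a··> s19
  s16 = 0 | 0 | ((0 | 0 + c.0) | (0 | 0)) → ··c··> s20
  s17 = c.0 | 0 | (0 | (0 | 0)) → ··c··> s20
  s18 = 0 | a.0 | (0 | (0 | 0)) → ··a··> s20
  s19 = 0 | 0 | (0 | a.(0 | 0)) → ··a··> s20
  s20 = 0 | 0 | (0 | (0 | 0)) → (no moves)
LTS(Q): 13 reachable states
  t0 = d.(a.(0 | a.0) | ((0 | 0 + c.0) | a.(0 | 0))) → ··d··> t1
  t1 = a.(0 | a.0) | ((0 | 0 + c.0) | a.(0 | 0)) → ··a··> t2, ··a··> t3, ··c··> t4
  t2 = 0 | a.0 | ((0 | 0 + c.0) | a.(0 | 0)) → ··a··> t5, ··a··> t6, ··c··> t7
  t3 = a.(0 | a.0) | ((0 | 0 + c.0) | (0 | 0)) → ··a··> t6, ··c··> t8
  t4 = a.(0 | a.0) | (0 | a.(0 | 0)) → ··a··> t7, ··a··> t8
  t5 = 0 | 0 | ((0 | 0 + c.0) | a.(0 | 0)) → ··a··> t9, ··c··> t10
  t6 = 0 | a.0 | ((0 | 0 + c.0) | (0 | 0)) → ··a··> t9, ··c··> t11
  t7 = 0 | a.0 | (0 | a.(0 | 0)) → ··a··> t10, ··a··> t11
  t8 = a.(0 | a.0) | (0 | (0 | 0)) → ··a··> t11
  t9 = 0 | 0 | ((0 | 0 + c.0) | (0 | 0)) → ··c··> t12
  t10 = 0 | 0 | (0 | a.(0 | 0)) → ··a··> t12
  t11 = 0 | a.0 | (0 | (0 | 0)) → ··a··> t12
  t12 = 0 | 0 | (0 | (0 | 0)) → (no moves)
Trace ⟨dacc⟩ through P, begin at {s0}:
  after d @ step 1: {s1}
  after a @ step 2: {s2, s3}
  after c @ step 3: {s6, s8, s9}
  after c @ step 4: {s15}
  — P admits the full trace.
Trace ⟨dacc⟩ through Q, begin at {t0}:
  after d @ step 1: {t1}
  after a @ step 2: {t2, t3}
  after c @ step 3: {t7, t8}
  after c @ step 4: ∅  — Q cannot continue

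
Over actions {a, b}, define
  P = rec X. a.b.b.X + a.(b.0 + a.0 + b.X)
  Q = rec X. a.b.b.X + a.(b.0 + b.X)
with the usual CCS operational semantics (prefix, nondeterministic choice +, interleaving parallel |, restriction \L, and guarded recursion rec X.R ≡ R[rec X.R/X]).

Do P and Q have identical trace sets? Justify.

Reachable graph of P (5 states):
  m0 = rec X. a.b.b.X + a.(b.0 + a.0 + b.X) ⊢ -a-> m1, -a-> m2
  m1 = b.0 + a.0 + b.(rec X. a.b.b.X + a.(b.0 + a.0 + b.X)) ⊢ -a-> m3, -b-> m0, -b-> m3
  m2 = b.b.(rec X. a.b.b.X + a.(b.0 + a.0 + b.X)) ⊢ -b-> m4
  m3 = 0 ⊢ stopped
  m4 = b.(rec X. a.b.b.X + a.(b.0 + a.0 + b.X)) ⊢ -b-> m0
Reachable graph of Q (5 states):
  n0 = rec X. a.b.b.X + a.(b.0 + b.X) ⊢ -a-> n1, -a-> n2
  n1 = b.0 + b.(rec X. a.b.b.X + a.(b.0 + b.X)) ⊢ -b-> n0, -b-> n3
  n2 = b.b.(rec X. a.b.b.X + a.(b.0 + b.X)) ⊢ -b-> n4
  n3 = 0 ⊢ stopped
  n4 = b.(rec X. a.b.b.X + a.(b.0 + b.X)) ⊢ -b-> n0
Run σ = ⟨aa⟩ on P: start {m0}
  [1] a ⇒ {m1, m2}
  [2] a ⇒ {m3}
  — P admits the full trace.
Run σ = ⟨aa⟩ on Q: start {n0}
  [1] a ⇒ {n1, n2}
  [2] a ⇒ ∅  — Q cannot continue

traces(P) ≠ traces(Q) — witness ⟨aa⟩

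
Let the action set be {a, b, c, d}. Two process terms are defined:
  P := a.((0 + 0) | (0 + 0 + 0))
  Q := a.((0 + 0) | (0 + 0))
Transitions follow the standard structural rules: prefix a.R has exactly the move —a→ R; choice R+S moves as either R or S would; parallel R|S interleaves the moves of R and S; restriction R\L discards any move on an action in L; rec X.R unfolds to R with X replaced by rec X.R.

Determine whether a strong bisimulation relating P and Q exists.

bisimilar

LTS(P): 2 reachable states
  m0 = a.((0 + 0) | (0 + 0 + 0)) ⊢ —a→ m1
  m1 = (0 + 0) | (0 + 0 + 0) ⊢ (no moves)
LTS(Q): 2 reachable states
  n0 = a.((0 + 0) | (0 + 0)) ⊢ —a→ n1
  n1 = (0 + 0) | (0 + 0) ⊢ (no moves)
Partition-refinement fixed point:
  B0 = {m0, n0}
  B1 = {m1, n1}
m0 ∈ B0, n0 ∈ B0 → same block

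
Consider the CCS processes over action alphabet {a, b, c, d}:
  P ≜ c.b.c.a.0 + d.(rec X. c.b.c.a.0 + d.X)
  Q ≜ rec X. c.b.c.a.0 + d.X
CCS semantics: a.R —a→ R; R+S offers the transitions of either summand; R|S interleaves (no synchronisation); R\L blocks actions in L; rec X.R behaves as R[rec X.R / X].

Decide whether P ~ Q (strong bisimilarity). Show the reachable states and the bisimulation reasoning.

P's transition system — 6 states:
  m0 = c.b.c.a.0 + d.(rec X. c.b.c.a.0 + d.X) :: --c--▸ m1, --d--▸ m2
  m1 = b.c.a.0 :: --b--▸ m3
  m2 = rec X. c.b.c.a.0 + d.X :: --c--▸ m1, --d--▸ m2
  m3 = c.a.0 :: --c--▸ m4
  m4 = a.0 :: --a--▸ m5
  m5 = 0 :: deadlocked
Q's transition system — 5 states:
  n0 = rec X. c.b.c.a.0 + d.X :: --c--▸ n1, --d--▸ n0
  n1 = b.c.a.0 :: --b--▸ n2
  n2 = c.a.0 :: --c--▸ n3
  n3 = a.0 :: --a--▸ n4
  n4 = 0 :: deadlocked
Coarsest stable partition (strong bisimilarity classes):
  B0 = {m0, m2, n0}
  B1 = {m1, n1}
  B2 = {m3, n2}
  B3 = {m4, n3}
  B4 = {m5, n4}
m0 ∈ B0, n0 ∈ B0 → same block

P ~ Q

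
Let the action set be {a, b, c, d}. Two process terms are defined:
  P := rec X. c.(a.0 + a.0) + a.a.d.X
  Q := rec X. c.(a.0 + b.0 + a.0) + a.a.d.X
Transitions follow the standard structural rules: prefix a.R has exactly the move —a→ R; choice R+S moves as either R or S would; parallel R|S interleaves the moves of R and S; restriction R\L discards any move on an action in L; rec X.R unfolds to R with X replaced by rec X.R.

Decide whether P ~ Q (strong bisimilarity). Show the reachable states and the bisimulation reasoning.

LTS(P): 5 reachable states
  s0 = rec X. c.(a.0 + a.0) + a.a.d.X | =a=> s1, =c=> s2
  s1 = a.d.(rec X. c.(a.0 + a.0) + a.a.d.X) | =a=> s3
  s2 = a.0 + a.0 | =a=> s4
  s3 = d.(rec X. c.(a.0 + a.0) + a.a.d.X) | =d=> s0
  s4 = 0 | ·
LTS(Q): 5 reachable states
  t0 = rec X. c.(a.0 + b.0 + a.0) + a.a.d.X | =a=> t1, =c=> t2
  t1 = a.d.(rec X. c.(a.0 + b.0 + a.0) + a.a.d.X) | =a=> t3
  t2 = a.0 + b.0 + a.0 | =a=> t4, =b=> t4
  t3 = d.(rec X. c.(a.0 + b.0 + a.0) + a.a.d.X) | =d=> t0
  t4 = 0 | ·
Partition-refinement fixed point:
  B0 = {s0}
  B1 = {s2}
  B2 = {s4, t4}
  B3 = {s1}
  B4 = {s3}
  B5 = {t0}
  B6 = {t2}
  B7 = {t1}
  B8 = {t3}
s0 ∈ B0, t0 ∈ B5 → different blocks

not bisimilar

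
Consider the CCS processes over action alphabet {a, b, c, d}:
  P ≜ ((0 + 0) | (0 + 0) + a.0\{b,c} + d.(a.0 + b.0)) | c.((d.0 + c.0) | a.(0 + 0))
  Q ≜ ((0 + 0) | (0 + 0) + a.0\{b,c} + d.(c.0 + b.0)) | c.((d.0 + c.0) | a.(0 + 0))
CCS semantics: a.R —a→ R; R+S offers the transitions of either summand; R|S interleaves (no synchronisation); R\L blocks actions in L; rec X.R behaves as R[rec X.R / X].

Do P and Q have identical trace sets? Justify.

Reachable graph of P (20 states):
  p0 = ((0 + 0) | (0 + 0) + a.0\{b,c} + d.(a.0 + b.0)) | c.((d.0 + c.0) | a.(0 + 0)) → =a=> p1, =c=> p2, =d=> p3
  p1 = 0\{b,c} | c.((d.0 + c.0) | a.(0 + 0)) → =c=> p4
  p2 = ((0 + 0) | (0 + 0) + a.0\{b,c} + d.(a.0 + b.0)) | ((d.0 + c.0) | a.(0 + 0)) → =a=> p4, =a=> p5, =c=> p6, =d=> p6, =d=> p7
  p3 = (a.0 + b.0) | c.((d.0 + c.0) | a.(0 + 0)) → =a=> p8, =b=> p8, =c=> p7
  p4 = 0\{b,c} | ((d.0 + c.0) | a.(0 + 0)) → =a=> p9, =c=> p10, =d=> p10
  p5 = ((0 + 0) | (0 + 0) + a.0\{b,c} + d.(a.0 + b.0)) | ((d.0 + c.0) | (0 + 0)) → =a=> p9, =c=> p11, =d=> p11, =d=> p12
  p6 = ((0 + 0) | (0 + 0) + a.0\{b,c} + d.(a.0 + b.0)) | (0 | a.(0 + 0)) → =a=> p10, =a=> p11, =d=> p13
  p7 = (a.0 + b.0) | ((d.0 + c.0) | a.(0 + 0)) → =a=> p12, =a=> p14, =b=> p14, =c=> p13, =d=> p13
  p8 = 0 | c.((d.0 + c.0) | a.(0 + 0)) → =c=> p14
  p9 = 0\{b,c} | ((d.0 + c.0) | (0 + 0)) → =c=> p15, =d=> p15
  p10 = 0\{b,c} | (0 | a.(0 + 0)) → =a=> p15
  p11 = ((0 + 0) | (0 + 0) + a.0\{b,c} + d.(a.0 + b.0)) | (0 | (0 + 0)) → =a=> p15, =d=> p16
  p12 = (a.0 + b.0) | ((d.0 + c.0) | (0 + 0)) → =a=> p17, =b=> p17, =c=> p16, =d=> p16
  p13 = (a.0 + b.0) | (0 | a.(0 + 0)) → =a=> p16, =a=> p18, =b=> p18
  p14 = 0 | ((d.0 + c.0) | a.(0 + 0)) → =a=> p17, =c=> p18, =d=> p18
  p15 = 0\{b,c} | (0 | (0 + 0)) → ∅
  p16 = (a.0 + b.0) | (0 | (0 + 0)) → =a=> p19, =b=> p19
  p17 = 0 | ((d.0 + c.0) | (0 + 0)) → =c=> p19, =d=> p19
  p18 = 0 | (0 | a.(0 + 0)) → =a=> p19
  p19 = 0 | (0 | (0 + 0)) → ∅
Reachable graph of Q (20 states):
  q0 = ((0 + 0) | (0 + 0) + a.0\{b,c} + d.(c.0 + b.0)) | c.((d.0 + c.0) | a.(0 + 0)) → =a=> q1, =c=> q2, =d=> q3
  q1 = 0\{b,c} | c.((d.0 + c.0) | a.(0 + 0)) → =c=> q4
  q2 = ((0 + 0) | (0 + 0) + a.0\{b,c} + d.(c.0 + b.0)) | ((d.0 + c.0) | a.(0 + 0)) → =a=> q4, =a=> q5, =c=> q6, =d=> q6, =d=> q7
  q3 = (c.0 + b.0) | c.((d.0 + c.0) | a.(0 + 0)) → =b=> q8, =c=> q7, =c=> q8
  q4 = 0\{b,c} | ((d.0 + c.0) | a.(0 + 0)) → =a=> q9, =c=> q10, =d=> q10
  q5 = ((0 + 0) | (0 + 0) + a.0\{b,c} + d.(c.0 + b.0)) | ((d.0 + c.0) | (0 + 0)) → =a=> q9, =c=> q11, =d=> q11, =d=> q12
  q6 = ((0 + 0) | (0 + 0) + a.0\{b,c} + d.(c.0 + b.0)) | (0 | a.(0 + 0)) → =a=> q10, =a=> q11, =d=> q13
  q7 = (c.0 + b.0) | ((d.0 + c.0) | a.(0 + 0)) → =a=> q12, =b=> q14, =c=> q13, =c=> q14, =d=> q13
  q8 = 0 | c.((d.0 + c.0) | a.(0 + 0)) → =c=> q14
  q9 = 0\{b,c} | ((d.0 + c.0) | (0 + 0)) → =c=> q15, =d=> q15
  q10 = 0\{b,c} | (0 | a.(0 + 0)) → =a=> q15
  q11 = ((0 + 0) | (0 + 0) + a.0\{b,c} + d.(c.0 + b.0)) | (0 | (0 + 0)) → =a=> q15, =d=> q16
  q12 = (c.0 + b.0) | ((d.0 + c.0) | (0 + 0)) → =b=> q17, =c=> q16, =c=> q17, =d=> q16
  q13 = (c.0 + b.0) | (0 | a.(0 + 0)) → =a=> q16, =b=> q18, =c=> q18
  q14 = 0 | ((d.0 + c.0) | a.(0 + 0)) → =a=> q17, =c=> q18, =d=> q18
  q15 = 0\{b,c} | (0 | (0 + 0)) → ∅
  q16 = (c.0 + b.0) | (0 | (0 + 0)) → =b=> q19, =c=> q19
  q17 = 0 | ((d.0 + c.0) | (0 + 0)) → =c=> q19, =d=> q19
  q18 = 0 | (0 | a.(0 + 0)) → =a=> q19
  q19 = 0 | (0 | (0 + 0)) → ∅
Executing da from P (initial set {p0}):
  [1] d ⇒ {p3}
  [2] a ⇒ {p8}
  ✓ P
Executing da from Q (initial set {q0}):
  [1] d ⇒ {q3}
  [2] a ⇒ ∅  — Q cannot continue

traces(P) ≠ traces(Q) — witness ⟨da⟩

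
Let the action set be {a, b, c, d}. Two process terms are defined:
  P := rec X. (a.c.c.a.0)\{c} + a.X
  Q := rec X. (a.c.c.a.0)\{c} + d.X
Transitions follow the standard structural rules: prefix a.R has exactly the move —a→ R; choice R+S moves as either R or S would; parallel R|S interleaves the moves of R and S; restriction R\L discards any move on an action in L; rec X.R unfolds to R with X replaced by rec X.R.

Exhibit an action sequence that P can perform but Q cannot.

aa

P's transition system — 2 states:
  u0 = rec X. (a.c.c.a.0)\{c} + a.X | -a-> u0, -a-> u1
  u1 = (c.c.a.0)\{c} | (no moves)
Q's transition system — 2 states:
  v0 = rec X. (a.c.c.a.0)\{c} + d.X | -a-> v1, -d-> v0
  v1 = (c.c.a.0)\{c} | (no moves)
Run σ = ⟨aa⟩ on P: start {u0}
  after a @ step 1: {u0, u1}
  after a @ step 2: {u0, u1}
  — P admits the full trace.
Run σ = ⟨aa⟩ on Q: start {v0}
  after a @ step 1: {v1}
  after a @ step 2: ∅ (Q stuck)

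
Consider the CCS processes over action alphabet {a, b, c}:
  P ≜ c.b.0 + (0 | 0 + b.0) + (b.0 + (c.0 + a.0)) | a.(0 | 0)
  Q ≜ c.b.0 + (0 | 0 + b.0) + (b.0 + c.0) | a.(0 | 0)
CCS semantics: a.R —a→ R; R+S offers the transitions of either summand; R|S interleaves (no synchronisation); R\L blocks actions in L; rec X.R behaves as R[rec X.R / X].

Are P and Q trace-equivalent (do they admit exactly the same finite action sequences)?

P's transition system — 6 states:
  m0 = c.b.0 + (0 | 0 + b.0) + (b.0 + (c.0 + a.0)) | a.(0 | 0) | ··a··> m1, ··a··> m2, ··b··> m2, ··b··> m3, ··c··> m2, ··c··> m4
  m1 = (b.0 + (c.0 + a.0)) | (0 | 0) | ··a··> m5, ··b··> m5, ··c··> m5
  m2 = 0 | a.(0 | 0) | ··a··> m5
  m3 = 0 | deadlocked
  m4 = b.0 | ··b··> m3
  m5 = 0 | (0 | 0) | deadlocked
Q's transition system — 6 states:
  n0 = c.b.0 + (0 | 0 + b.0) + (b.0 + c.0) | a.(0 | 0) | ··a··> n1, ··b··> n2, ··b··> n3, ··c··> n3, ··c··> n4
  n1 = (b.0 + c.0) | (0 | 0) | ··b··> n5, ··c··> n5
  n2 = 0 | deadlocked
  n3 = 0 | a.(0 | 0) | ··a··> n5
  n4 = b.0 | ··b··> n2
  n5 = 0 | (0 | 0) | deadlocked
Executing aa from P (initial set {m0}):
  [1] a ⇒ {m1, m2}
  [2] a ⇒ {m5}
  P completes σ.
Executing aa from Q (initial set {n0}):
  [1] a ⇒ {n1}
  [2] a ⇒ ∅  — Q cannot continue

traces(P) ≠ traces(Q) — witness ⟨aa⟩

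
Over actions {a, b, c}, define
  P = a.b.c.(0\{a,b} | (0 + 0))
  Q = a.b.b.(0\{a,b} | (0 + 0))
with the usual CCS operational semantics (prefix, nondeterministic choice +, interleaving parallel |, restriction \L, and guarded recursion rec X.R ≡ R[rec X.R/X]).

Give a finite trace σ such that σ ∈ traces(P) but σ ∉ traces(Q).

Reachable graph of P (4 states):
  p0 = a.b.c.(0\{a,b} | (0 + 0)) ⊢ —a→ p1
  p1 = b.c.(0\{a,b} | (0 + 0)) ⊢ —b→ p2
  p2 = c.(0\{a,b} | (0 + 0)) ⊢ —c→ p3
  p3 = 0\{a,b} | (0 + 0) ⊢ ∅
Reachable graph of Q (4 states):
  q0 = a.b.b.(0\{a,b} | (0 + 0)) ⊢ —a→ q1
  q1 = b.b.(0\{a,b} | (0 + 0)) ⊢ —b→ q2
  q2 = b.(0\{a,b} | (0 + 0)) ⊢ —b→ q3
  q3 = 0\{a,b} | (0 + 0) ⊢ ∅
Run σ = ⟨abc⟩ on P: start {p0}
  [1] a ⇒ {p1}
  [2] b ⇒ {p2}
  [3] c ⇒ {p3}
  P completes σ.
Run σ = ⟨abc⟩ on Q: start {q0}
  [1] a ⇒ {q1}
  [2] b ⇒ {q2}
  [3] c ⇒ ∅  — Q cannot continue

abc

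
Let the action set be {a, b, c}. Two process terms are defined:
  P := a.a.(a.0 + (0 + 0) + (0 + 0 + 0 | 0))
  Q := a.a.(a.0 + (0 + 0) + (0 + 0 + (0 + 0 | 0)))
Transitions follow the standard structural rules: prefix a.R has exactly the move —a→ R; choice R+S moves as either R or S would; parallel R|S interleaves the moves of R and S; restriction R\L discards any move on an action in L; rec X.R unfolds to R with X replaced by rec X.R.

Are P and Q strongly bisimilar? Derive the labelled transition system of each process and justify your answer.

YES

P's transition system — 4 states:
  m0 = a.a.(a.0 + (0 + 0) + (0 + 0 + 0 | 0)) → --a--▸ m1
  m1 = a.(a.0 + (0 + 0) + (0 + 0 + 0 | 0)) → --a--▸ m2
  m2 = a.0 + (0 + 0) + (0 + 0 + 0 | 0) → --a--▸ m3
  m3 = 0 → stopped
Q's transition system — 4 states:
  n0 = a.a.(a.0 + (0 + 0) + (0 + 0 + (0 + 0 | 0))) → --a--▸ n1
  n1 = a.(a.0 + (0 + 0) + (0 + 0 + (0 + 0 | 0))) → --a--▸ n2
  n2 = a.0 + (0 + 0) + (0 + 0 + (0 + 0 | 0)) → --a--▸ n3
  n3 = 0 → stopped
Bisimilarity quotient blocks:
  B0 = {m0, n0}
  B1 = {m1, n1}
  B2 = {m2, n2}
  B3 = {m3, n3}
m0 ∈ B0, n0 ∈ B0 → same block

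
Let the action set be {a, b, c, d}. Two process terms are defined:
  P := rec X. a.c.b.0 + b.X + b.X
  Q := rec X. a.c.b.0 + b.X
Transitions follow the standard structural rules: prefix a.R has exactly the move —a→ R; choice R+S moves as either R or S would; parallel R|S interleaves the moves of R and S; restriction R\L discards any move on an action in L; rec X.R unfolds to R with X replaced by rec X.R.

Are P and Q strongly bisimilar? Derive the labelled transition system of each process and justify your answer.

P ~ Q

Reachable graph of P (4 states):
  m0 = rec X. a.c.b.0 + b.X + b.X has moves —a→ m1, —b→ m0
  m1 = c.b.0 has moves —c→ m2
  m2 = b.0 has moves —b→ m3
  m3 = 0 has moves deadlocked
Reachable graph of Q (4 states):
  n0 = rec X. a.c.b.0 + b.X has moves —a→ n1, —b→ n0
  n1 = c.b.0 has moves —c→ n2
  n2 = b.0 has moves —b→ n3
  n3 = 0 has moves deadlocked
Coarsest stable partition (strong bisimilarity classes):
  B0 = {m0, n0}
  B1 = {m1, n1}
  B2 = {m2, n2}
  B3 = {m3, n3}
m0 ∈ B0, n0 ∈ B0 → same block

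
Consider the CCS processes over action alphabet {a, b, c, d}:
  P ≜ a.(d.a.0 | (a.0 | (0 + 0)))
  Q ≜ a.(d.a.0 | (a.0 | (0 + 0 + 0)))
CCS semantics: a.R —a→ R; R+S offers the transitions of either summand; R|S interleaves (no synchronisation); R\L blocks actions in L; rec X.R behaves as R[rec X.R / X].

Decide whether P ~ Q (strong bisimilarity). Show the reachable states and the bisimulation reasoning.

LTS(P): 7 reachable states
  m0 = a.(d.a.0 | (a.0 | (0 + 0))) | =a=> m1
  m1 = d.a.0 | (a.0 | (0 + 0)) | =a=> m2, =d=> m3
  m2 = d.a.0 | (0 | (0 + 0)) | =d=> m4
  m3 = a.0 | (a.0 | (0 + 0)) | =a=> m4, =a=> m5
  m4 = a.0 | (0 | (0 + 0)) | =a=> m6
  m5 = 0 | (a.0 | (0 + 0)) | =a=> m6
  m6 = 0 | (0 | (0 + 0)) | deadlocked
LTS(Q): 7 reachable states
  n0 = a.(d.a.0 | (a.0 | (0 + 0 + 0))) | =a=> n1
  n1 = d.a.0 | (a.0 | (0 + 0 + 0)) | =a=> n2, =d=> n3
  n2 = d.a.0 | (0 | (0 + 0 + 0)) | =d=> n4
  n3 = a.0 | (a.0 | (0 + 0 + 0)) | =a=> n4, =a=> n5
  n4 = a.0 | (0 | (0 + 0 + 0)) | =a=> n6
  n5 = 0 | (a.0 | (0 + 0 + 0)) | =a=> n6
  n6 = 0 | (0 | (0 + 0 + 0)) | deadlocked
Bisimilarity quotient blocks:
  B0 = {m0, n0}
  B1 = {m1, n1}
  B2 = {m3, n3}
  B3 = {m4, m5, n4, n5}
  B4 = {m6, n6}
  B5 = {m2, n2}
m0 ∈ B0, n0 ∈ B0 → same block

YES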